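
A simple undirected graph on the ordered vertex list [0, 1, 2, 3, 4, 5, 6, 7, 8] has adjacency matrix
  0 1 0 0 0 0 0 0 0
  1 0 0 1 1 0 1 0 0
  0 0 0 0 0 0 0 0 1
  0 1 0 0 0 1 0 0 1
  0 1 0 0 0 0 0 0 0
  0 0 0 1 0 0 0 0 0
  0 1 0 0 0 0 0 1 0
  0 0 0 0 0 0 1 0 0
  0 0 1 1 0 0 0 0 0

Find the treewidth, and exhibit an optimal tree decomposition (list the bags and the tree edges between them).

The largest bag has 2 vertices, giving width 1; this decomposition certifies tw(G) ≤ 1. Since G has at least one edge (e.g. 1–3), it is not an edgeless graph, so tw(G) ≥ 1. Hence tw(G) = 1 exactly.

Treewidth 1.
One such decomposition:
Bags: B1 = {1, 3}  B2 = {1, 4}  B3 = {3, 5}  B4 = {1, 6}  B5 = {0, 1}  B6 = {3, 8}  B7 = {2, 8}  B8 = {6, 7}
Tree: B1–B2, B1–B3, B2–B4, B2–B5, B1–B6, B6–B7, B4–B8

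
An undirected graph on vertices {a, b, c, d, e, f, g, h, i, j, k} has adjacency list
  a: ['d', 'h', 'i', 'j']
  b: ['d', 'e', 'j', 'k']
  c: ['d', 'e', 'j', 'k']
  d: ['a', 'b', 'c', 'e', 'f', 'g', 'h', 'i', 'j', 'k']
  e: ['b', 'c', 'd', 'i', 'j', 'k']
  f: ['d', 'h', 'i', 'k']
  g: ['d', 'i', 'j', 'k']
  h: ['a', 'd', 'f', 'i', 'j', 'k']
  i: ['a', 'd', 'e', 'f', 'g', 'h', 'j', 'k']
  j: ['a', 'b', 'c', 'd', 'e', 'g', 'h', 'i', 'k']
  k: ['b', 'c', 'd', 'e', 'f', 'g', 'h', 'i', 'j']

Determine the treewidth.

4

A width-4 tree decomposition is:
Bags: B1 = {d, f, h, i, k}  B2 = {d, h, i, j, k}  B3 = {d, g, i, j, k}  B4 = {d, e, i, j, k}  B5 = {c, d, e, j, k}  B6 = {a, d, h, i, j}  B7 = {b, d, e, j, k}
Tree: B1–B2, B2–B3, B3–B4, B4–B5, B2–B6, B4–B7
Each bag holds 5 vertices, so the decomposition has width 4, which upper-bounds the treewidth. On the other hand G contains the 5-clique {a, d, h, i, j}. A clique must lie in a single bag of any decomposition, so no decomposition can have width below 4. Combining the bounds, tw(G) = 4.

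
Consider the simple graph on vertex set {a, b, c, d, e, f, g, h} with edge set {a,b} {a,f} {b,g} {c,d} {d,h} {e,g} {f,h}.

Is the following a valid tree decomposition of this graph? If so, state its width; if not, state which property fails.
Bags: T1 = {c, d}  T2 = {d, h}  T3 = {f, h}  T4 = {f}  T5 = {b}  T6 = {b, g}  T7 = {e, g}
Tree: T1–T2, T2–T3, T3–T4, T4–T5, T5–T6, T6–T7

A tree decomposition must satisfy three properties: every vertex lies in some bag; for every edge, both endpoints lie together in some bag; and for every vertex, the bags containing it form a connected subtree. Here vertex a appears in no bag, so the decomposition is invalid.

No — vertex a appears in no bag.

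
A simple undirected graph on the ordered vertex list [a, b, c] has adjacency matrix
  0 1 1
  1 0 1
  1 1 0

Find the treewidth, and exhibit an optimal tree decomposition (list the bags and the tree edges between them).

Treewidth 2.
One such decomposition:
Bags: B1 = {a, b, c}
Tree: (single bag)

A single bag containing all 3 vertices is trivially a valid decomposition of width 2. Conversely, {a, b, c} is a clique of size 3, and the vertices of any clique must share a bag in every tree decomposition; so some bag has ≥ 3 vertices and tw(G) ≥ 2. Combining the bounds, tw(G) = 2.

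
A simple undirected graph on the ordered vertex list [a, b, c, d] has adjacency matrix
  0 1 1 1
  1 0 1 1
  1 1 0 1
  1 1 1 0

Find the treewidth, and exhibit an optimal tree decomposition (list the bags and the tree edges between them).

Treewidth 3.
One optimal decomposition is:
Bags: B1 = {a, b, c, d}
Tree: (single bag)

With just one bag of size 4, the width is 4 − 1 = 3, so tw(G) ≤ 3. Conversely, {a, b, c, d} is a clique of size 4, and the vertices of any clique must share a bag in every tree decomposition; so some bag has ≥ 4 vertices and tw(G) ≥ 3. Combining the bounds, tw(G) = 3.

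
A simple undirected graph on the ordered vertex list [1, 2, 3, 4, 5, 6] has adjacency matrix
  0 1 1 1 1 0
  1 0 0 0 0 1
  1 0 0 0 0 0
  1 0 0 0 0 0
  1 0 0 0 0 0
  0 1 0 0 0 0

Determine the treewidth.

A width-1 tree decomposition is:
Bags: B1 = {1, 2}  B2 = {1, 3}  B3 = {1, 4}  B4 = {2, 6}  B5 = {1, 5}
Tree: B1–B2, B2–B3, B1–B4, B1–B5
Every bag has size at most 2, so the width is 2 − 1 = 1 and tw(G) ≤ 1. Any graph with an edge has treewidth ≥ 1, and G has the edge 2–1. Hence tw(G) = 1 exactly.

1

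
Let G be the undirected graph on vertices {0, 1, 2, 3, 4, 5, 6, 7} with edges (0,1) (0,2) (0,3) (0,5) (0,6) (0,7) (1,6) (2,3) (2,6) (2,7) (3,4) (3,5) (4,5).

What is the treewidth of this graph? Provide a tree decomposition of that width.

Treewidth 2.
Bags: B1 = {0, 3, 5}  B2 = {3, 4, 5}  B3 = {0, 2, 3}  B4 = {0, 2, 7}  B5 = {0, 2, 6}  B6 = {0, 1, 6}
Tree: B1–B2, B1–B3, B3–B4, B4–B5, B5–B6

The largest bag has 3 vertices, giving width 2; this decomposition certifies tw(G) ≤ 2. Conversely, {0, 1, 6} is a clique of size 3, and the vertices of any clique must share a bag in every tree decomposition; so some bag has ≥ 3 vertices and tw(G) ≥ 2. Combining the bounds, tw(G) = 2.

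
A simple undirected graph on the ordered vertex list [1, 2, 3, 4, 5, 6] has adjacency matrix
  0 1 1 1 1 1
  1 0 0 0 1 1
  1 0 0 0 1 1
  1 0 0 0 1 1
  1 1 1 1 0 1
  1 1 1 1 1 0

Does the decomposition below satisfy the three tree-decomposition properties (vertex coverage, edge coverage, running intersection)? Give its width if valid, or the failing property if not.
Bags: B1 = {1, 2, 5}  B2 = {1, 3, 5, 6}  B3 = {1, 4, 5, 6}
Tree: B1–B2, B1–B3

A tree decomposition must satisfy three properties: every vertex lies in some bag; for every edge, both endpoints lie together in some bag; and for every vertex, the bags containing it form a connected subtree. Here edge (6,2) lies in no bag, so the decomposition is invalid.

No — edge (6,2) lies in no bag.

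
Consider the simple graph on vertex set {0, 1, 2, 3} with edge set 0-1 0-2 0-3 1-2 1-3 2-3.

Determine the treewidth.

3

A width-3 tree decomposition is:
Bags: B1 = {0, 1, 2, 3}
Tree: (single bag)
With just one bag of size 4, the width is 4 − 1 = 3, so tw(G) ≤ 3. Conversely, {0, 1, 2, 3} is a clique of size 4, and the vertices of any clique must share a bag in every tree decomposition; so some bag has ≥ 4 vertices and tw(G) ≥ 3. Therefore the treewidth is 3.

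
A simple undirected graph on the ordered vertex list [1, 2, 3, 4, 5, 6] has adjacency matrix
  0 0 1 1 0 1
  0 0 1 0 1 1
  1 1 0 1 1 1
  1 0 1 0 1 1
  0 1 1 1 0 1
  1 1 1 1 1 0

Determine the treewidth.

3

A width-3 tree decomposition is:
Bags: B1 = {3, 4, 5, 6}  B2 = {1, 3, 4, 6}  B3 = {2, 3, 5, 6}
Tree: B1–B2, B1–B3
Each bag holds 4 vertices, so the decomposition has width 3, which upper-bounds the treewidth. For the lower bound, the 4 vertices {2, 3, 5, 6} are pairwise adjacent, and any tree decomposition puts a clique entirely inside one bag — forcing width ≥ 3. Therefore the treewidth is 3.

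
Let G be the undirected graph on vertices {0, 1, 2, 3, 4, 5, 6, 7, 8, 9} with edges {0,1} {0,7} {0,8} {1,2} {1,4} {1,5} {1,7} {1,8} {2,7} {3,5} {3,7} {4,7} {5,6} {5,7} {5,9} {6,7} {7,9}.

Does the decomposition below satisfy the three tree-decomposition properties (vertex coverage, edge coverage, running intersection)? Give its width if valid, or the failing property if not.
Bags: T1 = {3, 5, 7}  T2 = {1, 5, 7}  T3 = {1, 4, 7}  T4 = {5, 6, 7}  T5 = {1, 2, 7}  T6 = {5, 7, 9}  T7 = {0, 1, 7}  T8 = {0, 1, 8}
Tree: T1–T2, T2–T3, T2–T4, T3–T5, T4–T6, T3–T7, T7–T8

Vertex coverage: the bags together contain {0, 1, 2, 3, 4, 5, 6, 7, 8, 9}, the full vertex set. Edge coverage: each edge of G has both endpoints in at least one bag. Running intersection: for every vertex, the bags containing it form a connected subtree. All three properties hold, so this is a valid tree decomposition of width max|bag| − 1 = 2, and hence tw(G) ≤ 2.

Yes; width 2.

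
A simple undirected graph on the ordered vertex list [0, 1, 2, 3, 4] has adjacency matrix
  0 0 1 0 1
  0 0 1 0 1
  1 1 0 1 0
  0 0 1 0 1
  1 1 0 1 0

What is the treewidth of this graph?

A width-2 tree decomposition is:
Bags: B1 = {1, 2, 4}  B2 = {0, 2, 4}  B3 = {2, 3, 4}
Tree: B1–B2, B2–B3
Each bag holds 3 vertices, so the decomposition has width 2, which upper-bounds the treewidth. For the lower bound, G contains the cycle 1–4–0–2–1, so G is not a forest; only forests have treewidth ≤ 1, hence tw(G) ≥ 2. Therefore the treewidth is 2.

2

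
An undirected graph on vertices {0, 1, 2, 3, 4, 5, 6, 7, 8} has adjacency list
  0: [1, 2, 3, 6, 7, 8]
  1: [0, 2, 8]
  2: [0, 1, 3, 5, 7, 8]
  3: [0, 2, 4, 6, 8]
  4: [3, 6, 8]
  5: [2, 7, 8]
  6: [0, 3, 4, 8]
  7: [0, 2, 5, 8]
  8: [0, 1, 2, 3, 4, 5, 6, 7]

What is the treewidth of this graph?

A width-3 tree decomposition is:
Bags: B1 = {3, 4, 6, 8}  B2 = {0, 3, 6, 8}  B3 = {0, 2, 3, 8}  B4 = {0, 1, 2, 8}  B5 = {0, 2, 7, 8}  B6 = {2, 5, 7, 8}
Tree: B1–B2, B2–B3, B3–B4, B4–B5, B5–B6
Each bag holds 4 vertices, so the decomposition has width 3, which upper-bounds the treewidth. On the other hand G contains the 4-clique {0, 1, 2, 8}. A clique must lie in a single bag of any decomposition, so no decomposition can have width below 3. The upper and lower bounds meet at 3, so that is the treewidth.

3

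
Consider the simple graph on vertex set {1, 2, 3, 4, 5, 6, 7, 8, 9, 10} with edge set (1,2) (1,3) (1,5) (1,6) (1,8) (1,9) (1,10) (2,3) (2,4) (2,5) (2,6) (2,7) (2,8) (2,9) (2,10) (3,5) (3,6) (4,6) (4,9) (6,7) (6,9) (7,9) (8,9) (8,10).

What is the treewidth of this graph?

3

A width-3 tree decomposition is:
Bags: B1 = {2, 6, 7, 9}  B2 = {1, 2, 6, 9}  B3 = {2, 4, 6, 9}  B4 = {1, 2, 3, 6}  B5 = {1, 2, 8, 9}  B6 = {1, 2, 8, 10}  B7 = {1, 2, 3, 5}
Tree: B1–B2, B2–B3, B2–B4, B2–B5, B5–B6, B4–B7
Each bag holds 4 vertices, so the decomposition has width 3, which upper-bounds the treewidth. Conversely, {1, 2, 8, 9} is a clique of size 4, and the vertices of any clique must share a bag in every tree decomposition; so some bag has ≥ 4 vertices and tw(G) ≥ 3. Hence tw(G) = 3 exactly.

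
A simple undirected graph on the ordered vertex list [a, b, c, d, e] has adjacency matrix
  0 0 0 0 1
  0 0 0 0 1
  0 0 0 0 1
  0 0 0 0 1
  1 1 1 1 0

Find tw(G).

1

A width-1 tree decomposition is:
Bags: B1 = {c, e}  B2 = {d, e}  B3 = {a, e}  B4 = {b, e}
Tree: B1–B2, B2–B3, B2–B4
Every bag has size at most 2, so the width is 2 − 1 = 1 and tw(G) ≤ 1. Since G has at least one edge (e.g. c–e), it is not an edgeless graph, so tw(G) ≥ 1. Hence tw(G) = 1 exactly.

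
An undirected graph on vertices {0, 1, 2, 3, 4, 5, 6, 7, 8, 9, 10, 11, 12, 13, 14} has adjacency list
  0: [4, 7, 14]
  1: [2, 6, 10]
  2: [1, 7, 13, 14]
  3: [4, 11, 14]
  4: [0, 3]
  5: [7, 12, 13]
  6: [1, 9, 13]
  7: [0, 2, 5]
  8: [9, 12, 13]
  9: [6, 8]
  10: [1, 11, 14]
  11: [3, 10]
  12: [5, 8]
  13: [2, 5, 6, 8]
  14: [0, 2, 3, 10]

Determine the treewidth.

3

A width-3 tree decomposition is:
Bags: B1 = {6, 8, 9, 12}  B2 = {6, 8, 12, 13}  B3 = {5, 6, 12, 13}  B4 = {1, 5, 6, 13}  B5 = {1, 2, 5, 13}  B6 = {1, 2, 5, 7}  B7 = {1, 2, 7, 10}  B8 = {2, 7, 10, 14}  B9 = {0, 7, 10, 14}  B10 = {0, 10, 11, 14}  B11 = {0, 3, 11, 14}  B12 = {0, 3, 4, 11}
Tree: B1–B2, B2–B3, B3–B4, B4–B5, B5–B6, B6–B7, B7–B8, B8–B9, B9–B10, B10–B11, B11–B12
The largest bag has 4 vertices, giving width 3; this decomposition certifies tw(G) ≤ 3. For the lower bound: the 4 vertex sets {8,9,12}, {6}, {13}, {1,2,5,7} are disjoint, each induces a connected subgraph, and every pair is joined by at least one edge of G. Contracting each set to a single vertex therefore yields K_{4} as a minor, and since treewidth is minor-monotone, tw(G) ≥ tw(K_{4}) = 3. Hence tw(G) = 3 exactly.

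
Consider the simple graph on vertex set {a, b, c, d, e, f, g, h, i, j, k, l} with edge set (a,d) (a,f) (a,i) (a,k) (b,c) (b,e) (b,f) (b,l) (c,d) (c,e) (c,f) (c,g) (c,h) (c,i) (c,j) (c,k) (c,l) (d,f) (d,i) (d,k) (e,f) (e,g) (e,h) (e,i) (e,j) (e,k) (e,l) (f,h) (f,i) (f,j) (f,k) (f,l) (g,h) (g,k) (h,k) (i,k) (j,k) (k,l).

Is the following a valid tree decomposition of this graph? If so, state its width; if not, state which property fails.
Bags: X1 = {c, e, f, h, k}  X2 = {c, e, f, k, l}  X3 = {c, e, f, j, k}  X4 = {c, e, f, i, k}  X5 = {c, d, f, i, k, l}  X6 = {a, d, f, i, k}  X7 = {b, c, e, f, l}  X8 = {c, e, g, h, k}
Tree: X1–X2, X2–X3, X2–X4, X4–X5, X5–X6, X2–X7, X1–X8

No — bags containing vertex l are not connected in the tree.

A tree decomposition must satisfy three properties: every vertex lies in some bag; for every edge, both endpoints lie together in some bag; and for every vertex, the bags containing it form a connected subtree. Here bags containing vertex l are not connected in the tree, so the decomposition is invalid.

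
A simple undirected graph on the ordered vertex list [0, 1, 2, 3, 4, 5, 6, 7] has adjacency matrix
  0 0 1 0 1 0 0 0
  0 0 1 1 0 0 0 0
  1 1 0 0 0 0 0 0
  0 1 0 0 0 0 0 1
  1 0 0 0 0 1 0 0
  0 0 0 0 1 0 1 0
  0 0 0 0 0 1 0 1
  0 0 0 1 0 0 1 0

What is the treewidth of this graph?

A width-2 tree decomposition is:
Bags: B1 = {1, 2, 3}  B2 = {2, 3, 7}  B3 = {2, 6, 7}  B4 = {2, 5, 6}  B5 = {2, 4, 5}  B6 = {0, 2, 4}
Tree: B1–B2, B2–B3, B3–B4, B4–B5, B5–B6
Every bag has size at most 3, so the width is 3 − 1 = 2 and tw(G) ≤ 2. The edges 2–1–3–7–6–5–4–0–2 form a cycle, so G is not a tree and its treewidth is at least 2. Therefore the treewidth is 2.

2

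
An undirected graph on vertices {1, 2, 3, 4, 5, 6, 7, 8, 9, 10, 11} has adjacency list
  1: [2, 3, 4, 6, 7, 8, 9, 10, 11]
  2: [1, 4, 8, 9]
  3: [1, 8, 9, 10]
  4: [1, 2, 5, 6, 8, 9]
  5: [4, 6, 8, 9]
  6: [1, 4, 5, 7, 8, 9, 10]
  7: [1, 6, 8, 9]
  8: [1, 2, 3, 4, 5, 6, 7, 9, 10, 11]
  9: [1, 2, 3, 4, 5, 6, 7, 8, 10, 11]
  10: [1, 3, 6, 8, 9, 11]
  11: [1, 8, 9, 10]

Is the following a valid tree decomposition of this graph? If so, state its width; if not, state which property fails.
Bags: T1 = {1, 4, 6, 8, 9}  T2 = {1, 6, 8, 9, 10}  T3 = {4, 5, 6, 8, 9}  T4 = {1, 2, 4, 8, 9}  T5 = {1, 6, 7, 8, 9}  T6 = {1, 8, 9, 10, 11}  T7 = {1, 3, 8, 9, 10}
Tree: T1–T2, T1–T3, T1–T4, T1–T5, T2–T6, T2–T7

Checking the three conditions: (i) the bags cover all of {1, 2, 3, 4, 5, 6, 7, 8, 9, 10, 11}; (ii) for each edge, some bag contains both endpoints; (iii) the bags containing any fixed vertex form a subtree. All hold, so the decomposition is valid with width 5 − 1 = 4.

Yes; width 4.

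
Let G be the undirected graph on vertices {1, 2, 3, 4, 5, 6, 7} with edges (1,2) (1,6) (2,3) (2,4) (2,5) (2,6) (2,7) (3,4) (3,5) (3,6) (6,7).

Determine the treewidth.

2

A width-2 tree decomposition is:
Bags: B1 = {2, 3, 5}  B2 = {2, 3, 6}  B3 = {1, 2, 6}  B4 = {2, 6, 7}  B5 = {2, 3, 4}
Tree: B1–B2, B2–B3, B2–B4, B2–B5
The largest bag has 3 vertices, giving width 2; this decomposition certifies tw(G) ≤ 2. On the other hand G contains the 3-clique {1, 2, 6}. A clique must lie in a single bag of any decomposition, so no decomposition can have width below 2. The upper and lower bounds meet at 2, so that is the treewidth.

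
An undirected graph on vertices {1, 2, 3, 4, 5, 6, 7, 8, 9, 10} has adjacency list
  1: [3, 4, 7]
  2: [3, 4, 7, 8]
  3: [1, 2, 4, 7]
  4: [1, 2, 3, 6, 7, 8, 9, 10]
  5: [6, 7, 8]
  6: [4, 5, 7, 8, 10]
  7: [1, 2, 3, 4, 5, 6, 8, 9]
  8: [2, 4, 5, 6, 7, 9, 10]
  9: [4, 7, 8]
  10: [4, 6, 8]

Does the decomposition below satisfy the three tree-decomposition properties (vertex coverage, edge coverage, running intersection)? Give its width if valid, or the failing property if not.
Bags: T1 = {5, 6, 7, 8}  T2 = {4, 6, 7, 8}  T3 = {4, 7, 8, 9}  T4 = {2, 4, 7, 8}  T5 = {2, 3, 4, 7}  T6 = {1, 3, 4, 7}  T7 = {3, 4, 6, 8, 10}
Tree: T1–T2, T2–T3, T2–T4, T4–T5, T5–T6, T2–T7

No — bags containing vertex 3 are not connected in the tree.

A tree decomposition must satisfy three properties: every vertex lies in some bag; for every edge, both endpoints lie together in some bag; and for every vertex, the bags containing it form a connected subtree. Here bags containing vertex 3 are not connected in the tree, so the decomposition is invalid.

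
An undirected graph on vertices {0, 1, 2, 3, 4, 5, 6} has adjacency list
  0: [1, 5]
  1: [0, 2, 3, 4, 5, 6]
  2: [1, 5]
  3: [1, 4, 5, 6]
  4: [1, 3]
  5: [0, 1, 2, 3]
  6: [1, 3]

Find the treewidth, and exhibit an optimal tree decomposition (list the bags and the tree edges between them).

Treewidth 2.
Bags: B1 = {0, 1, 5}  B2 = {1, 2, 5}  B3 = {1, 3, 5}  B4 = {1, 3, 4}  B5 = {1, 3, 6}
Tree: B1–B2, B2–B3, B3–B4, B4–B5

Each bag holds 3 vertices, so the decomposition has width 2, which upper-bounds the treewidth. On the other hand G contains the 3-clique {0, 1, 5}. A clique must lie in a single bag of any decomposition, so no decomposition can have width below 2. Combining the bounds, tw(G) = 2.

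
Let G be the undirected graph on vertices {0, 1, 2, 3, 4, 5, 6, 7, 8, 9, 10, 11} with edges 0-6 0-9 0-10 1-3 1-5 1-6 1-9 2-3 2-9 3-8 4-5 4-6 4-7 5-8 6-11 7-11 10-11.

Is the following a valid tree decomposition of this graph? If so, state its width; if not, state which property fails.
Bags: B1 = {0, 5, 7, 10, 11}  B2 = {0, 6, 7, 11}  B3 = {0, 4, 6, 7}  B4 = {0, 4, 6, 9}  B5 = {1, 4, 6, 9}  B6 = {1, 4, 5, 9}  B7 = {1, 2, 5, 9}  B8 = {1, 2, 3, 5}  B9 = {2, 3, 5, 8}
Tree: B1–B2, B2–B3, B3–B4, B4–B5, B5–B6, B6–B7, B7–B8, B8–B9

No — bags containing vertex 5 are not connected in the tree.

A tree decomposition must satisfy three properties: every vertex lies in some bag; for every edge, both endpoints lie together in some bag; and for every vertex, the bags containing it form a connected subtree. Here bags containing vertex 5 are not connected in the tree, so the decomposition is invalid.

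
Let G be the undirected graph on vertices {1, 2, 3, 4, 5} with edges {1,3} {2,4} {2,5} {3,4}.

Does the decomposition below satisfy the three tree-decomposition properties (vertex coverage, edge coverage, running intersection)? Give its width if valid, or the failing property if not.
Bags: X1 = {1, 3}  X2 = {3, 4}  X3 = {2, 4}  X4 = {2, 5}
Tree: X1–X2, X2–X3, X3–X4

Every vertex of G appears in some bag (union = {1, 2, 3, 4, 5}); every edge is covered by a bag; and for each vertex v the set of bags containing v is connected in the bag tree. The decomposition is therefore valid. The largest bag has 2 vertices, so the width is 1.

Yes; width 1.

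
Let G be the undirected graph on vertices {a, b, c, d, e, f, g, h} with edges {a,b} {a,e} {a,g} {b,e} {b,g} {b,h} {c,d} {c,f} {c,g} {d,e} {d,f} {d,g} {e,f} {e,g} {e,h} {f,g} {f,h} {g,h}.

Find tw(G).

A width-3 tree decomposition is:
Bags: B1 = {e, f, g, h}  B2 = {d, e, f, g}  B3 = {b, e, g, h}  B4 = {c, d, f, g}  B5 = {a, b, e, g}
Tree: B1–B2, B1–B3, B2–B4, B3–B5
The largest bag has 4 vertices, giving width 3; this decomposition certifies tw(G) ≤ 3. For the lower bound, the 4 vertices {a, b, e, g} are pairwise adjacent, and any tree decomposition puts a clique entirely inside one bag — forcing width ≥ 3. Hence tw(G) = 3 exactly.

3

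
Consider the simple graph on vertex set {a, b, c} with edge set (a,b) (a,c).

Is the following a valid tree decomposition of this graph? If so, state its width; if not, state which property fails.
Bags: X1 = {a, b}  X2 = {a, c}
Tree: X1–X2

Yes; width 1.

Every vertex of G appears in some bag (union = {a, b, c}); every edge is covered by a bag; and for each vertex v the set of bags containing v is connected in the bag tree. The decomposition is therefore valid. The largest bag has 2 vertices, so the width is 1.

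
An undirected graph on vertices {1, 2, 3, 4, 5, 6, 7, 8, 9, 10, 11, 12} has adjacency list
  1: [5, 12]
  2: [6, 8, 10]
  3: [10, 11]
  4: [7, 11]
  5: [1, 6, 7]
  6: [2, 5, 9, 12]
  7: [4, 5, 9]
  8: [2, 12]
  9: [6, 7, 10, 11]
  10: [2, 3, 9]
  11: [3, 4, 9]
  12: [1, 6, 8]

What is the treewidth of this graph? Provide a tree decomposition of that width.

The largest bag has 4 vertices, giving width 3; this decomposition certifies tw(G) ≤ 3. For the lower bound: the 4 vertex sets {3,4,11}, {7}, {9}, {2,5,6,10} are disjoint, each induces a connected subgraph, and every pair is joined by at least one edge of G. Contracting each set to a single vertex therefore yields K_{4} as a minor, and since treewidth is minor-monotone, tw(G) ≥ tw(K_{4}) = 3. Combining the bounds, tw(G) = 3.

Treewidth 3.
One optimal decomposition is:
Bags: B1 = {3, 4, 7, 11}  B2 = {3, 7, 9, 11}  B3 = {3, 7, 9, 10}  B4 = {5, 7, 9, 10}  B5 = {5, 6, 9, 10}  B6 = {2, 5, 6, 10}  B7 = {1, 2, 5, 6}  B8 = {1, 2, 6, 12}  B9 = {1, 2, 8, 12}
Tree: B1–B2, B2–B3, B3–B4, B4–B5, B5–B6, B6–B7, B7–B8, B8–B9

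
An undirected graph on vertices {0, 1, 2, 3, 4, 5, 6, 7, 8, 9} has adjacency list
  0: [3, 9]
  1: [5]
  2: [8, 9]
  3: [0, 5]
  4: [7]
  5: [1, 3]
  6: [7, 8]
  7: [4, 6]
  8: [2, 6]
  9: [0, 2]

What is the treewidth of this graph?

A width-1 tree decomposition is:
Bags: B1 = {4, 7}  B2 = {6, 7}  B3 = {6, 8}  B4 = {2, 8}  B5 = {2, 9}  B6 = {0, 9}  B7 = {0, 3}  B8 = {3, 5}  B9 = {1, 5}
Tree: B1–B2, B2–B3, B3–B4, B4–B5, B5–B6, B6–B7, B7–B8, B8–B9
The largest bag has 2 vertices, giving width 1; this decomposition certifies tw(G) ≤ 1. Any graph with an edge has treewidth ≥ 1, and G has the edge 4–7. Therefore the treewidth is 1.

1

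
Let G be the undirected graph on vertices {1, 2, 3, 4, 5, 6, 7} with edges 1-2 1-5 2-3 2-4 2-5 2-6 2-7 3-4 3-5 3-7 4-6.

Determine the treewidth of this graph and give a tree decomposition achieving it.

Treewidth 2.
One such decomposition:
Bags: B1 = {2, 3, 4}  B2 = {2, 3, 7}  B3 = {2, 4, 6}  B4 = {2, 3, 5}  B5 = {1, 2, 5}
Tree: B1–B2, B1–B3, B1–B4, B4–B5

Each bag holds 3 vertices, so the decomposition has width 2, which upper-bounds the treewidth. Conversely, {1, 2, 5} is a clique of size 3, and the vertices of any clique must share a bag in every tree decomposition; so some bag has ≥ 3 vertices and tw(G) ≥ 2. Hence tw(G) = 2 exactly.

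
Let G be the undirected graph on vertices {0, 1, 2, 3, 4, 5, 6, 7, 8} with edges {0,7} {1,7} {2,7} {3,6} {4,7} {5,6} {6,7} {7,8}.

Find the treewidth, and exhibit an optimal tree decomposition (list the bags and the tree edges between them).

Every bag has size at most 2, so the width is 2 − 1 = 1 and tw(G) ≤ 1. G has an edge, so its treewidth is at least 1. Therefore the treewidth is 1.

Treewidth 1.
Bags: B1 = {4, 7}  B2 = {7, 8}  B3 = {6, 7}  B4 = {2, 7}  B5 = {0, 7}  B6 = {3, 6}  B7 = {5, 6}  B8 = {1, 7}
Tree: B1–B2, B1–B3, B3–B4, B2–B5, B3–B6, B3–B7, B2–B8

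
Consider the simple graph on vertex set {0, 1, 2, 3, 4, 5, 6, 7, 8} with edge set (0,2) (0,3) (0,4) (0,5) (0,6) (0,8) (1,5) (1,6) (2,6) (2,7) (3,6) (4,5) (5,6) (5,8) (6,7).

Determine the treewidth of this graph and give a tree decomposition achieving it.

Each bag holds 3 vertices, so the decomposition has width 2, which upper-bounds the treewidth. On the other hand G contains the 3-clique {0, 2, 6}. A clique must lie in a single bag of any decomposition, so no decomposition can have width below 2. Therefore the treewidth is 2.

Treewidth 2.
One such decomposition:
Bags: B1 = {0, 5, 8}  B2 = {0, 5, 6}  B3 = {0, 4, 5}  B4 = {1, 5, 6}  B5 = {0, 2, 6}  B6 = {0, 3, 6}  B7 = {2, 6, 7}
Tree: B1–B2, B1–B3, B2–B4, B2–B5, B2–B6, B5–B7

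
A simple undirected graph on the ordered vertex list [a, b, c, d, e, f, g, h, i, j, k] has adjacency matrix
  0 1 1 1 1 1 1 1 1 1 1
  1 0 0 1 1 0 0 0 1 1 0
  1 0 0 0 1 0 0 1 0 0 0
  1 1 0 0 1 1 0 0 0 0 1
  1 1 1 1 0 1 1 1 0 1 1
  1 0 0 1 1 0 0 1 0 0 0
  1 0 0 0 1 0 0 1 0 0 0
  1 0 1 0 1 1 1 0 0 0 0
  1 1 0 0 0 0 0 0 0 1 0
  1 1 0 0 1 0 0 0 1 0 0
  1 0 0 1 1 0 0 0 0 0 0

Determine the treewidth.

A width-3 tree decomposition is:
Bags: B1 = {a, b, d, e}  B2 = {a, d, e, f}  B3 = {a, e, f, h}  B4 = {a, b, e, j}  B5 = {a, d, e, k}  B6 = {a, e, g, h}  B7 = {a, c, e, h}  B8 = {a, b, i, j}
Tree: B1–B2, B2–B3, B1–B4, B1–B5, B3–B6, B6–B7, B4–B8
Each bag holds 4 vertices, so the decomposition has width 3, which upper-bounds the treewidth. Conversely, {a, d, e, f} is a clique of size 4, and the vertices of any clique must share a bag in every tree decomposition; so some bag has ≥ 4 vertices and tw(G) ≥ 3. Therefore the treewidth is 3.

3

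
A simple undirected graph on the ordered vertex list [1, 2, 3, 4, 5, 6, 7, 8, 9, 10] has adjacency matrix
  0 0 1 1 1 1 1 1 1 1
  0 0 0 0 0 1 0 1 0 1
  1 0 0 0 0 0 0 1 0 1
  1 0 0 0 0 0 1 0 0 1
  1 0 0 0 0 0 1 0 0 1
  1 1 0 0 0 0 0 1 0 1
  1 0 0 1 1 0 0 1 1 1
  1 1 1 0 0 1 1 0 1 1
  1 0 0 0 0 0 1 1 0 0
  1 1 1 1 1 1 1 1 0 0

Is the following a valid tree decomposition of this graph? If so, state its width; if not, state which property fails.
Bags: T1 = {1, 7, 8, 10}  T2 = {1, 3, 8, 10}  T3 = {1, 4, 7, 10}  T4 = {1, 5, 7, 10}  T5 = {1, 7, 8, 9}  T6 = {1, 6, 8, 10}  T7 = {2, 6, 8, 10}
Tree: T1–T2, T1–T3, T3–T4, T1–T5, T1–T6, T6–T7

Yes; width 3.

Vertex coverage: the bags together contain {1, 2, 3, 4, 5, 6, 7, 8, 9, 10}, the full vertex set. Edge coverage: each edge of G has both endpoints in at least one bag. Running intersection: for every vertex, the bags containing it form a connected subtree. All three properties hold, so this is a valid tree decomposition of width max|bag| − 1 = 3, and hence tw(G) ≤ 3.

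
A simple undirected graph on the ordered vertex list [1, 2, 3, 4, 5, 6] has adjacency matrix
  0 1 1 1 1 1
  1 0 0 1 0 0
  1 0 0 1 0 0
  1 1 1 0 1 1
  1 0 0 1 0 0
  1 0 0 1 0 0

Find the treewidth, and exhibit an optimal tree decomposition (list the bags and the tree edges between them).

Treewidth 2.
One such decomposition:
Bags: B1 = {1, 4, 5}  B2 = {1, 3, 4}  B3 = {1, 4, 6}  B4 = {1, 2, 4}
Tree: B1–B2, B1–B3, B3–B4

Each bag holds 3 vertices, so the decomposition has width 2, which upper-bounds the treewidth. For the lower bound, the 3 vertices {1, 2, 4} are pairwise adjacent, and any tree decomposition puts a clique entirely inside one bag — forcing width ≥ 2. The upper and lower bounds meet at 2, so that is the treewidth.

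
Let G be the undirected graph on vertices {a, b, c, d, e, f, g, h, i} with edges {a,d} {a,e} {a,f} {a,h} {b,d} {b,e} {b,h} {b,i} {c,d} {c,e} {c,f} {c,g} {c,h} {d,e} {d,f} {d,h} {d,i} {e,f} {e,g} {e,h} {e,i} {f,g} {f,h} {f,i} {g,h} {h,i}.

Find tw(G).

4

A width-4 tree decomposition is:
Bags: B1 = {d, e, f, h, i}  B2 = {c, d, e, f, h}  B3 = {c, e, f, g, h}  B4 = {b, d, e, h, i}  B5 = {a, d, e, f, h}
Tree: B1–B2, B2–B3, B1–B4, B2–B5
Every bag has size at most 5, so the width is 5 − 1 = 4 and tw(G) ≤ 4. On the other hand G contains the 5-clique {c, d, e, f, h}. A clique must lie in a single bag of any decomposition, so no decomposition can have width below 4. Hence tw(G) = 4 exactly.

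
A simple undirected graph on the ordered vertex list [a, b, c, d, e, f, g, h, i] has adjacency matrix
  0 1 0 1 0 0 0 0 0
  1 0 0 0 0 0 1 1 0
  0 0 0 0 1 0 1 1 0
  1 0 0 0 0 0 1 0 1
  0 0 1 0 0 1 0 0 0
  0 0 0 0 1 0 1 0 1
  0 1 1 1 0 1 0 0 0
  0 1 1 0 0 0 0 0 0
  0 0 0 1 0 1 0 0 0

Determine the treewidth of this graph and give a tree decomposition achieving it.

Every bag has size at most 4, so the width is 4 − 1 = 3 and tw(G) ≤ 3. For the lower bound: the 4 vertex sets {a,b,h}, {d}, {g}, {c,e,f,i} are disjoint, each induces a connected subgraph, and every pair is joined by at least one edge of G. Contracting each set to a single vertex therefore yields K_{4} as a minor, and since treewidth is minor-monotone, tw(G) ≥ tw(K_{4}) = 3. Therefore the treewidth is 3.

Treewidth 3.
One such decomposition:
Bags: B1 = {a, b, d, h}  B2 = {b, d, g, h}  B3 = {c, d, g, h}  B4 = {c, d, g, i}  B5 = {c, f, g, i}  B6 = {c, e, f, i}
Tree: B1–B2, B2–B3, B3–B4, B4–B5, B5–B6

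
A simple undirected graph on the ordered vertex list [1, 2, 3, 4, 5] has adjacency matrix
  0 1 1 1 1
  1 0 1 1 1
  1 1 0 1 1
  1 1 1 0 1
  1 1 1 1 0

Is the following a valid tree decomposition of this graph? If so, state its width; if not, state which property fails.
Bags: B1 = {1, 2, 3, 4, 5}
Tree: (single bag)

Yes; width 4.

Checking the three conditions: (i) the bags cover all of {1, 2, 3, 4, 5}; (ii) for each edge, some bag contains both endpoints; (iii) the bags containing any fixed vertex form a subtree. All hold, so the decomposition is valid with width 5 − 1 = 4.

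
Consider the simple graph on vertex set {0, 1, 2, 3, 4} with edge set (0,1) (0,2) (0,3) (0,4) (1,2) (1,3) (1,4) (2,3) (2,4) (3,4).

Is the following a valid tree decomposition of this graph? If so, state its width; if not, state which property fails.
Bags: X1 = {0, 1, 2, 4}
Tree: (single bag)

A tree decomposition must satisfy three properties: every vertex lies in some bag; for every edge, both endpoints lie together in some bag; and for every vertex, the bags containing it form a connected subtree. Here vertex 3 appears in no bag, so the decomposition is invalid.

No — vertex 3 appears in no bag.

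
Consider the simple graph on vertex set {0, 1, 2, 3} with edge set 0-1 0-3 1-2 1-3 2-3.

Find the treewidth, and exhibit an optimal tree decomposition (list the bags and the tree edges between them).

Treewidth 2.
One optimal decomposition is:
Bags: B1 = {1, 2, 3}  B2 = {0, 1, 3}
Tree: B1–B2

Each bag holds 3 vertices, so the decomposition has width 2, which upper-bounds the treewidth. For the lower bound, the 3 vertices {0, 1, 3} are pairwise adjacent, and any tree decomposition puts a clique entirely inside one bag — forcing width ≥ 2. Therefore the treewidth is 2.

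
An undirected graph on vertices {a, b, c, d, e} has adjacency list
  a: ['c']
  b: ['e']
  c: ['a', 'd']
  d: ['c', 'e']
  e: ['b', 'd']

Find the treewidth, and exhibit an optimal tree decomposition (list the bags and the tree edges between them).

Treewidth 1.
Bags: B1 = {d, e}  B2 = {b, e}  B3 = {c, d}  B4 = {a, c}
Tree: B1–B2, B1–B3, B3–B4

The largest bag has 2 vertices, giving width 1; this decomposition certifies tw(G) ≤ 1. G has an edge, so its treewidth is at least 1. Hence tw(G) = 1 exactly.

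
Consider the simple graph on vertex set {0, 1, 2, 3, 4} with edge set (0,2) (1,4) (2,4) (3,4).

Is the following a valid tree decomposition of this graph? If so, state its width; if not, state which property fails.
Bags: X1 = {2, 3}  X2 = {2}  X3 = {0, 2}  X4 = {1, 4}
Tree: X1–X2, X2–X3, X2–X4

No — edge (4,3) lies in no bag.

A tree decomposition must satisfy three properties: every vertex lies in some bag; for every edge, both endpoints lie together in some bag; and for every vertex, the bags containing it form a connected subtree. Here edge (4,3) lies in no bag, so the decomposition is invalid.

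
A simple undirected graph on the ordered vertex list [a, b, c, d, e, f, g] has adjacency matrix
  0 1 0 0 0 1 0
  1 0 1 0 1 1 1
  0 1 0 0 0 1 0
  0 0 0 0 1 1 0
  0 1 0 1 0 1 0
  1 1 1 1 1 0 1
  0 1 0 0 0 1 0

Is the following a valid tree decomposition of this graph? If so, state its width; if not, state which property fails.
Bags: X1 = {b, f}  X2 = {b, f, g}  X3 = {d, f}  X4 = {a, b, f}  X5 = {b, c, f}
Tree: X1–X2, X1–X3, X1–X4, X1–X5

A tree decomposition must satisfy three properties: every vertex lies in some bag; for every edge, both endpoints lie together in some bag; and for every vertex, the bags containing it form a connected subtree. Here vertex e appears in no bag, so the decomposition is invalid.

No — vertex e appears in no bag.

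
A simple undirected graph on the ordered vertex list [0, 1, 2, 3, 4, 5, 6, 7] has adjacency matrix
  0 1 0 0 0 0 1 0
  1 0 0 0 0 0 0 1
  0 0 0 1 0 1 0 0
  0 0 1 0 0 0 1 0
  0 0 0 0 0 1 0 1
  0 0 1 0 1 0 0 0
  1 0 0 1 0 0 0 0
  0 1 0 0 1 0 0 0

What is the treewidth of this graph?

2

A width-2 tree decomposition is:
Bags: B1 = {0, 1, 7}  B2 = {0, 6, 7}  B3 = {3, 6, 7}  B4 = {2, 3, 7}  B5 = {2, 5, 7}  B6 = {4, 5, 7}
Tree: B1–B2, B2–B3, B3–B4, B4–B5, B5–B6
Every bag has size at most 3, so the width is 3 − 1 = 2 and tw(G) ≤ 2. Since 7–1–0–6–3–2–5–4–7 is a cycle in G, G is not acyclic. Forests are exactly the graphs of treewidth ≤ 1, so tw(G) ≥ 2. Therefore the treewidth is 2.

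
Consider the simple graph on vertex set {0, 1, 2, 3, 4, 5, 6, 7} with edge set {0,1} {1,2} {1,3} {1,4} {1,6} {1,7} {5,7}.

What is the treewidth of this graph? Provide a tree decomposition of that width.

Treewidth 1.
One such decomposition:
Bags: B1 = {1, 3}  B2 = {1, 7}  B3 = {1, 4}  B4 = {1, 2}  B5 = {1, 6}  B6 = {5, 7}  B7 = {0, 1}
Tree: B1–B2, B2–B3, B2–B4, B3–B5, B2–B6, B3–B7

Every bag has size at most 2, so the width is 2 − 1 = 1 and tw(G) ≤ 1. Any graph with an edge has treewidth ≥ 1, and G has the edge 1–3. Combining the bounds, tw(G) = 1.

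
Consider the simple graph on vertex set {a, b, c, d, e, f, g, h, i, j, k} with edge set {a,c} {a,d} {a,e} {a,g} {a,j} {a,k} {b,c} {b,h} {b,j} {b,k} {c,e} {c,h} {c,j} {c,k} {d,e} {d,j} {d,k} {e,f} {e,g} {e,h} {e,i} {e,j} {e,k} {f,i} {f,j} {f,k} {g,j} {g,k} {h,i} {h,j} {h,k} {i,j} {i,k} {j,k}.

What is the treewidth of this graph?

4

A width-4 tree decomposition is:
Bags: B1 = {a, c, e, j, k}  B2 = {a, e, g, j, k}  B3 = {c, e, h, j, k}  B4 = {e, h, i, j, k}  B5 = {a, d, e, j, k}  B6 = {e, f, i, j, k}  B7 = {b, c, h, j, k}
Tree: B1–B2, B1–B3, B3–B4, B2–B5, B4–B6, B3–B7
The largest bag has 5 vertices, giving width 4; this decomposition certifies tw(G) ≤ 4. Conversely, {a, d, e, j, k} is a clique of size 5, and the vertices of any clique must share a bag in every tree decomposition; so some bag has ≥ 5 vertices and tw(G) ≥ 4. Hence tw(G) = 4 exactly.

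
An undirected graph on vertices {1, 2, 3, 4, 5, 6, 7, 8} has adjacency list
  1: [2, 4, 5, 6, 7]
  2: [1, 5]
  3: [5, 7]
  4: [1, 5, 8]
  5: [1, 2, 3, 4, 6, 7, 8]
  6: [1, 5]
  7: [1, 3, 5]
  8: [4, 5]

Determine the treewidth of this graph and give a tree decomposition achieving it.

Treewidth 2.
One such decomposition:
Bags: B1 = {1, 4, 5}  B2 = {1, 5, 7}  B3 = {1, 2, 5}  B4 = {1, 5, 6}  B5 = {3, 5, 7}  B6 = {4, 5, 8}
Tree: B1–B2, B2–B3, B1–B4, B2–B5, B1–B6

The largest bag has 3 vertices, giving width 2; this decomposition certifies tw(G) ≤ 2. On the other hand G contains the 3-clique {4, 5, 8}. A clique must lie in a single bag of any decomposition, so no decomposition can have width below 2. Therefore the treewidth is 2.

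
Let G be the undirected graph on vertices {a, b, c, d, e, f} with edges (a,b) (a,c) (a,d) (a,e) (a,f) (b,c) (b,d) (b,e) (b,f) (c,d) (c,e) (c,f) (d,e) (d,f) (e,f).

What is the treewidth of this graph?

A width-5 tree decomposition is:
Bags: B1 = {a, b, c, d, e, f}
Tree: (single bag)
A single bag containing all 6 vertices is trivially a valid decomposition of width 5. Conversely, {a, b, c, d, e, f} is a clique of size 6, and the vertices of any clique must share a bag in every tree decomposition; so some bag has ≥ 6 vertices and tw(G) ≥ 5. Hence tw(G) = 5 exactly.

5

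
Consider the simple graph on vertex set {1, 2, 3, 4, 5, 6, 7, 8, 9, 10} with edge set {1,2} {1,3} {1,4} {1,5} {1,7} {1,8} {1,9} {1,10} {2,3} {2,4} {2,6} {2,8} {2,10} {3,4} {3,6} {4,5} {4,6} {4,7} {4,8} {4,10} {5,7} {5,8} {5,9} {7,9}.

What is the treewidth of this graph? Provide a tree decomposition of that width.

Every bag has size at most 4, so the width is 4 − 1 = 3 and tw(G) ≤ 3. On the other hand G contains the 4-clique {1, 5, 7, 9}. A clique must lie in a single bag of any decomposition, so no decomposition can have width below 3. Hence tw(G) = 3 exactly.

Treewidth 3.
Bags: B1 = {1, 4, 5, 7}  B2 = {1, 4, 5, 8}  B3 = {1, 2, 4, 8}  B4 = {1, 2, 3, 4}  B5 = {1, 5, 7, 9}  B6 = {1, 2, 4, 10}  B7 = {2, 3, 4, 6}
Tree: B1–B2, B2–B3, B3–B4, B1–B5, B4–B6, B4–B7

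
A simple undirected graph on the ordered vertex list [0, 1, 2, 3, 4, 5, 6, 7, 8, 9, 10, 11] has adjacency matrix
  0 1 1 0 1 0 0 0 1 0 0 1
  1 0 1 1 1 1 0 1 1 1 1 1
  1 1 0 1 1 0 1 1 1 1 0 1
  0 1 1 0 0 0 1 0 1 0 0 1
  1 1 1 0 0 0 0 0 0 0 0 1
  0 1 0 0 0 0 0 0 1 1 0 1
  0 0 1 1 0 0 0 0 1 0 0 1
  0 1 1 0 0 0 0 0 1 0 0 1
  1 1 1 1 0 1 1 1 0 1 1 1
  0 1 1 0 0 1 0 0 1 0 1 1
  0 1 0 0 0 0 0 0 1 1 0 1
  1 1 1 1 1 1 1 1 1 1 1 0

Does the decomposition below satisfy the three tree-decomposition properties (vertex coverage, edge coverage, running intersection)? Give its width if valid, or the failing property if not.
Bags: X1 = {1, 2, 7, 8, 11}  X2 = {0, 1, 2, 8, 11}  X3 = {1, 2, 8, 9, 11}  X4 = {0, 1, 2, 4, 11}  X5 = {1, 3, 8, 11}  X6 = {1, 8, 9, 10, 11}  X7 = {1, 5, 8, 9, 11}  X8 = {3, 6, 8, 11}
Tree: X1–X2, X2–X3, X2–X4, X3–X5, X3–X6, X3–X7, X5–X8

No — edge (2,3) lies in no bag.

A tree decomposition must satisfy three properties: every vertex lies in some bag; for every edge, both endpoints lie together in some bag; and for every vertex, the bags containing it form a connected subtree. Here edge (2,3) lies in no bag, so the decomposition is invalid.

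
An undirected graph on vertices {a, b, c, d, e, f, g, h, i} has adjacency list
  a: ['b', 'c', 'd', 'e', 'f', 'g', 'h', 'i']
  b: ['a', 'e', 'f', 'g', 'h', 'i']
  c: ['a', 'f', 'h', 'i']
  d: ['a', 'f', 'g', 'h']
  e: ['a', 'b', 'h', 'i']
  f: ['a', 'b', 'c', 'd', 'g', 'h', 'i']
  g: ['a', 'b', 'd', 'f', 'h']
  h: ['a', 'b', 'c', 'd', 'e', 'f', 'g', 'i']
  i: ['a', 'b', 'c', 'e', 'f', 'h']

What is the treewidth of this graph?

4

A width-4 tree decomposition is:
Bags: B1 = {a, b, f, h, i}  B2 = {a, b, f, g, h}  B3 = {a, c, f, h, i}  B4 = {a, b, e, h, i}  B5 = {a, d, f, g, h}
Tree: B1–B2, B1–B3, B1–B4, B2–B5
The largest bag has 5 vertices, giving width 4; this decomposition certifies tw(G) ≤ 4. On the other hand G contains the 5-clique {a, b, e, h, i}. A clique must lie in a single bag of any decomposition, so no decomposition can have width below 4. Therefore the treewidth is 4.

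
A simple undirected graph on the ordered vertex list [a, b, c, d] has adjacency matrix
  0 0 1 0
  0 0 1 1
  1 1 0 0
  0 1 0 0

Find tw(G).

1

A width-1 tree decomposition is:
Bags: B1 = {b, d}  B2 = {b, c}  B3 = {a, c}
Tree: B1–B2, B2–B3
Each bag holds 2 vertices, so the decomposition has width 1, which upper-bounds the treewidth. Since G has at least one edge (e.g. b–d), it is not an edgeless graph, so tw(G) ≥ 1. Therefore the treewidth is 1.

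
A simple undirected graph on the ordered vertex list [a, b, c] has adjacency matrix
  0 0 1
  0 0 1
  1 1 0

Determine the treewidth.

A width-1 tree decomposition is:
Bags: B1 = {a, c}  B2 = {b, c}
Tree: B1–B2
The largest bag has 2 vertices, giving width 1; this decomposition certifies tw(G) ≤ 1. G has an edge, so its treewidth is at least 1. Therefore the treewidth is 1.

1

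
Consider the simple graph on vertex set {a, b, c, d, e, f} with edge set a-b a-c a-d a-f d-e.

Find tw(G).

1

A width-1 tree decomposition is:
Bags: B1 = {a, b}  B2 = {a, f}  B3 = {a, d}  B4 = {d, e}  B5 = {a, c}
Tree: B1–B2, B1–B3, B3–B4, B1–B5
The largest bag has 2 vertices, giving width 1; this decomposition certifies tw(G) ≤ 1. G has an edge, so its treewidth is at least 1. Hence tw(G) = 1 exactly.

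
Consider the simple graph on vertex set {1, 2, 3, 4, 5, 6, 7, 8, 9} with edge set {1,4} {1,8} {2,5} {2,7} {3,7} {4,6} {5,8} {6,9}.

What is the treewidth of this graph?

A width-1 tree decomposition is:
Bags: B1 = {3, 7}  B2 = {2, 7}  B3 = {2, 5}  B4 = {5, 8}  B5 = {1, 8}  B6 = {1, 4}  B7 = {4, 6}  B8 = {6, 9}
Tree: B1–B2, B2–B3, B3–B4, B4–B5, B5–B6, B6–B7, B7–B8
Each bag holds 2 vertices, so the decomposition has width 1, which upper-bounds the treewidth. G has an edge, so its treewidth is at least 1. Hence tw(G) = 1 exactly.

1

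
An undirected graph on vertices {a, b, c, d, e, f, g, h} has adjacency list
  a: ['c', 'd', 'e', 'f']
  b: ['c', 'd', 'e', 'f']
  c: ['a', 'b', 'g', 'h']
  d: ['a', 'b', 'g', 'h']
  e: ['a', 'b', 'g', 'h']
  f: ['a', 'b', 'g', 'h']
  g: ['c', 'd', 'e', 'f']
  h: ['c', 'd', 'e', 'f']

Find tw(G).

4

A width-4 tree decomposition is:
Bags: B1 = {a, b, f, g, h}  B2 = {a, b, d, g, h}  B3 = {a, b, e, g, h}  B4 = {a, b, c, g, h}
Tree: B1–B2, B2–B3, B3–B4
Each bag holds 5 vertices, so the decomposition has width 4, which upper-bounds the treewidth. For the lower bound: the 5 vertex sets {b,f}, {a,d}, {e,g}, {h}, {c} are disjoint, each induces a connected subgraph, and every pair is joined by at least one edge of G. Contracting each set to a single vertex therefore yields K_{5} as a minor, and since treewidth is minor-monotone, tw(G) ≥ tw(K_{5}) = 4. Therefore the treewidth is 4.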